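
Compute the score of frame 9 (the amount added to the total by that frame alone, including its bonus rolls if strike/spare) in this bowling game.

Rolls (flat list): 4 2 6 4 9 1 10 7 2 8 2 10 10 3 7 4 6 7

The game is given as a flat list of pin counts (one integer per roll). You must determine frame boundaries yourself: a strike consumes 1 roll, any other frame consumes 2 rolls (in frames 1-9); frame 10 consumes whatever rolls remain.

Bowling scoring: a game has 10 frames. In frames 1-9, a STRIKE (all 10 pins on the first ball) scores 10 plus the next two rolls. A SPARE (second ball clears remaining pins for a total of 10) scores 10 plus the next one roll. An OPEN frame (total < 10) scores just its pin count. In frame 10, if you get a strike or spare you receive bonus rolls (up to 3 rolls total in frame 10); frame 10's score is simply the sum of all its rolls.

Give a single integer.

Frame 1: OPEN (4+2=6). Cumulative: 6
Frame 2: SPARE (6+4=10). 10 + next roll (9) = 19. Cumulative: 25
Frame 3: SPARE (9+1=10). 10 + next roll (10) = 20. Cumulative: 45
Frame 4: STRIKE. 10 + next two rolls (7+2) = 19. Cumulative: 64
Frame 5: OPEN (7+2=9). Cumulative: 73
Frame 6: SPARE (8+2=10). 10 + next roll (10) = 20. Cumulative: 93
Frame 7: STRIKE. 10 + next two rolls (10+3) = 23. Cumulative: 116
Frame 8: STRIKE. 10 + next two rolls (3+7) = 20. Cumulative: 136
Frame 9: SPARE (3+7=10). 10 + next roll (4) = 14. Cumulative: 150
Frame 10: SPARE. Sum of all frame-10 rolls (4+6+7) = 17. Cumulative: 167

Answer: 14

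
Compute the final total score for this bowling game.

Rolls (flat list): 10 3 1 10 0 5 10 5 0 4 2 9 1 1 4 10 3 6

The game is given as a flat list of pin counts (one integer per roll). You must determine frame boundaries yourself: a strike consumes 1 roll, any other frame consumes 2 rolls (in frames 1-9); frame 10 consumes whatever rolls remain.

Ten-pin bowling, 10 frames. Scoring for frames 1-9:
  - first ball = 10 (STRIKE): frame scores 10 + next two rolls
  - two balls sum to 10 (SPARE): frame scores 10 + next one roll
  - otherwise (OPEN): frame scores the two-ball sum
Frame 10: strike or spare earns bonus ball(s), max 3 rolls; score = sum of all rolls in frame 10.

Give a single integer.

Frame 1: STRIKE. 10 + next two rolls (3+1) = 14. Cumulative: 14
Frame 2: OPEN (3+1=4). Cumulative: 18
Frame 3: STRIKE. 10 + next two rolls (0+5) = 15. Cumulative: 33
Frame 4: OPEN (0+5=5). Cumulative: 38
Frame 5: STRIKE. 10 + next two rolls (5+0) = 15. Cumulative: 53
Frame 6: OPEN (5+0=5). Cumulative: 58
Frame 7: OPEN (4+2=6). Cumulative: 64
Frame 8: SPARE (9+1=10). 10 + next roll (1) = 11. Cumulative: 75
Frame 9: OPEN (1+4=5). Cumulative: 80
Frame 10: STRIKE. Sum of all frame-10 rolls (10+3+6) = 19. Cumulative: 99

Answer: 99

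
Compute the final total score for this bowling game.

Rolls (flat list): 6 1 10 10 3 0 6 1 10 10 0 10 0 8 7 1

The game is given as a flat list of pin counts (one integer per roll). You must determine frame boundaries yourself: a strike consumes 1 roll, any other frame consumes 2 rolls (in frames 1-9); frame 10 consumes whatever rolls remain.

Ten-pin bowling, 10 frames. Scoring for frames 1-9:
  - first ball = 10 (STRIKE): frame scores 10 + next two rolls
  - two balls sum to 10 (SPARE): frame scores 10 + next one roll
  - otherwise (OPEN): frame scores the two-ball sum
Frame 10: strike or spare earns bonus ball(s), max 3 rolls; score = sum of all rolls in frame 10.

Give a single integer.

Answer: 119

Derivation:
Frame 1: OPEN (6+1=7). Cumulative: 7
Frame 2: STRIKE. 10 + next two rolls (10+3) = 23. Cumulative: 30
Frame 3: STRIKE. 10 + next two rolls (3+0) = 13. Cumulative: 43
Frame 4: OPEN (3+0=3). Cumulative: 46
Frame 5: OPEN (6+1=7). Cumulative: 53
Frame 6: STRIKE. 10 + next two rolls (10+0) = 20. Cumulative: 73
Frame 7: STRIKE. 10 + next two rolls (0+10) = 20. Cumulative: 93
Frame 8: SPARE (0+10=10). 10 + next roll (0) = 10. Cumulative: 103
Frame 9: OPEN (0+8=8). Cumulative: 111
Frame 10: OPEN. Sum of all frame-10 rolls (7+1) = 8. Cumulative: 119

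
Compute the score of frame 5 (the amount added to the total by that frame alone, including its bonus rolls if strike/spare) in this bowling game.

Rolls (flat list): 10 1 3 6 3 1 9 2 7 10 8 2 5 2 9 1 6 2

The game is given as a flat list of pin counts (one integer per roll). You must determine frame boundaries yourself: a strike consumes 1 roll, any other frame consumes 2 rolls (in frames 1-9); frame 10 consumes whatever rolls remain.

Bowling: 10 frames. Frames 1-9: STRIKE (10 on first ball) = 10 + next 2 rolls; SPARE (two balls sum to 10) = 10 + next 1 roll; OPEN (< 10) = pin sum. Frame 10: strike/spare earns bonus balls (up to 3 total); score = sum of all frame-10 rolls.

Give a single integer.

Frame 1: STRIKE. 10 + next two rolls (1+3) = 14. Cumulative: 14
Frame 2: OPEN (1+3=4). Cumulative: 18
Frame 3: OPEN (6+3=9). Cumulative: 27
Frame 4: SPARE (1+9=10). 10 + next roll (2) = 12. Cumulative: 39
Frame 5: OPEN (2+7=9). Cumulative: 48
Frame 6: STRIKE. 10 + next two rolls (8+2) = 20. Cumulative: 68
Frame 7: SPARE (8+2=10). 10 + next roll (5) = 15. Cumulative: 83

Answer: 9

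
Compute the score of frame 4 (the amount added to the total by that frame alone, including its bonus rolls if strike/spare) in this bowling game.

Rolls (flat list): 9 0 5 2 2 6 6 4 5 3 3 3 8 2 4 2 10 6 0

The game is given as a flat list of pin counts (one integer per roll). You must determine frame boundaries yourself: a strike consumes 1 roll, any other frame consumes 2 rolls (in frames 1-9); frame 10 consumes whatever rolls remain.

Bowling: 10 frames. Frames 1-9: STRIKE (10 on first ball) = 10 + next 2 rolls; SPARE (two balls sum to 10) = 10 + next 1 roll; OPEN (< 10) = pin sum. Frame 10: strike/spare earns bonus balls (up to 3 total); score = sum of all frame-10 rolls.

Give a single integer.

Frame 1: OPEN (9+0=9). Cumulative: 9
Frame 2: OPEN (5+2=7). Cumulative: 16
Frame 3: OPEN (2+6=8). Cumulative: 24
Frame 4: SPARE (6+4=10). 10 + next roll (5) = 15. Cumulative: 39
Frame 5: OPEN (5+3=8). Cumulative: 47
Frame 6: OPEN (3+3=6). Cumulative: 53

Answer: 15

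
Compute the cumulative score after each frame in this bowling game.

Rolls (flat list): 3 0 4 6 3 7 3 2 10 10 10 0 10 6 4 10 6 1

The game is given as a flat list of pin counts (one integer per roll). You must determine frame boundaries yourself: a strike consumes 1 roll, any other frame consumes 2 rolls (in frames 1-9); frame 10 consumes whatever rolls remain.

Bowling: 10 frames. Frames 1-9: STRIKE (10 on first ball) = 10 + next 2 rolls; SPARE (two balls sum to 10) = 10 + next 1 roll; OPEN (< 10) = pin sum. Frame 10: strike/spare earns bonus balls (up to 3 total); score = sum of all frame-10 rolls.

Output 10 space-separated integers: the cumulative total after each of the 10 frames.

Answer: 3 16 29 34 64 84 104 120 140 157

Derivation:
Frame 1: OPEN (3+0=3). Cumulative: 3
Frame 2: SPARE (4+6=10). 10 + next roll (3) = 13. Cumulative: 16
Frame 3: SPARE (3+7=10). 10 + next roll (3) = 13. Cumulative: 29
Frame 4: OPEN (3+2=5). Cumulative: 34
Frame 5: STRIKE. 10 + next two rolls (10+10) = 30. Cumulative: 64
Frame 6: STRIKE. 10 + next two rolls (10+0) = 20. Cumulative: 84
Frame 7: STRIKE. 10 + next two rolls (0+10) = 20. Cumulative: 104
Frame 8: SPARE (0+10=10). 10 + next roll (6) = 16. Cumulative: 120
Frame 9: SPARE (6+4=10). 10 + next roll (10) = 20. Cumulative: 140
Frame 10: STRIKE. Sum of all frame-10 rolls (10+6+1) = 17. Cumulative: 157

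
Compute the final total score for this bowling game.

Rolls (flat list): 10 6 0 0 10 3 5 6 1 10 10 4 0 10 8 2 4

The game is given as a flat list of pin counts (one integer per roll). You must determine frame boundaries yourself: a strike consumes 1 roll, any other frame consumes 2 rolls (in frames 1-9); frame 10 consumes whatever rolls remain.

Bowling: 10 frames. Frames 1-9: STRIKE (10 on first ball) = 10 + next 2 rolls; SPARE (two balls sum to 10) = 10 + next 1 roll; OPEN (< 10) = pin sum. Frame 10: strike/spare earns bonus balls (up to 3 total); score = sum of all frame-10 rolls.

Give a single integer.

Answer: 126

Derivation:
Frame 1: STRIKE. 10 + next two rolls (6+0) = 16. Cumulative: 16
Frame 2: OPEN (6+0=6). Cumulative: 22
Frame 3: SPARE (0+10=10). 10 + next roll (3) = 13. Cumulative: 35
Frame 4: OPEN (3+5=8). Cumulative: 43
Frame 5: OPEN (6+1=7). Cumulative: 50
Frame 6: STRIKE. 10 + next two rolls (10+4) = 24. Cumulative: 74
Frame 7: STRIKE. 10 + next two rolls (4+0) = 14. Cumulative: 88
Frame 8: OPEN (4+0=4). Cumulative: 92
Frame 9: STRIKE. 10 + next two rolls (8+2) = 20. Cumulative: 112
Frame 10: SPARE. Sum of all frame-10 rolls (8+2+4) = 14. Cumulative: 126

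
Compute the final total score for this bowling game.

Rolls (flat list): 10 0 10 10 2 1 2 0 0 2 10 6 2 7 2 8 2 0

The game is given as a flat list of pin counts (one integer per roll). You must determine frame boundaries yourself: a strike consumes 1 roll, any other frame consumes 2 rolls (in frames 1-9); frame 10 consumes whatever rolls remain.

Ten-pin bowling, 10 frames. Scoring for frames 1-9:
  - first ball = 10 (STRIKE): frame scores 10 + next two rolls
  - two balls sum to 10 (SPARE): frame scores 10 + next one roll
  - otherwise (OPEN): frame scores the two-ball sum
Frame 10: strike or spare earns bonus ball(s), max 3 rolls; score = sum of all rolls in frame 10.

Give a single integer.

Answer: 105

Derivation:
Frame 1: STRIKE. 10 + next two rolls (0+10) = 20. Cumulative: 20
Frame 2: SPARE (0+10=10). 10 + next roll (10) = 20. Cumulative: 40
Frame 3: STRIKE. 10 + next two rolls (2+1) = 13. Cumulative: 53
Frame 4: OPEN (2+1=3). Cumulative: 56
Frame 5: OPEN (2+0=2). Cumulative: 58
Frame 6: OPEN (0+2=2). Cumulative: 60
Frame 7: STRIKE. 10 + next two rolls (6+2) = 18. Cumulative: 78
Frame 8: OPEN (6+2=8). Cumulative: 86
Frame 9: OPEN (7+2=9). Cumulative: 95
Frame 10: SPARE. Sum of all frame-10 rolls (8+2+0) = 10. Cumulative: 105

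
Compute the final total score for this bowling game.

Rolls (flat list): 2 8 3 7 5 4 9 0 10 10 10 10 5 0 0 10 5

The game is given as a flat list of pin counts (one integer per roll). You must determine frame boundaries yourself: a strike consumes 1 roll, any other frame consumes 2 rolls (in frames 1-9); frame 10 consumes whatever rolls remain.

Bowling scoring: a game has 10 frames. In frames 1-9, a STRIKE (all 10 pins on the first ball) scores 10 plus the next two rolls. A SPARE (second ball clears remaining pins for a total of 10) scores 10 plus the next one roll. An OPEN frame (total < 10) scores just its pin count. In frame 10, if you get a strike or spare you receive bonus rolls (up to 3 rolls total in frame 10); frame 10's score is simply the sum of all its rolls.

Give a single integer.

Frame 1: SPARE (2+8=10). 10 + next roll (3) = 13. Cumulative: 13
Frame 2: SPARE (3+7=10). 10 + next roll (5) = 15. Cumulative: 28
Frame 3: OPEN (5+4=9). Cumulative: 37
Frame 4: OPEN (9+0=9). Cumulative: 46
Frame 5: STRIKE. 10 + next two rolls (10+10) = 30. Cumulative: 76
Frame 6: STRIKE. 10 + next two rolls (10+10) = 30. Cumulative: 106
Frame 7: STRIKE. 10 + next two rolls (10+5) = 25. Cumulative: 131
Frame 8: STRIKE. 10 + next two rolls (5+0) = 15. Cumulative: 146
Frame 9: OPEN (5+0=5). Cumulative: 151
Frame 10: SPARE. Sum of all frame-10 rolls (0+10+5) = 15. Cumulative: 166

Answer: 166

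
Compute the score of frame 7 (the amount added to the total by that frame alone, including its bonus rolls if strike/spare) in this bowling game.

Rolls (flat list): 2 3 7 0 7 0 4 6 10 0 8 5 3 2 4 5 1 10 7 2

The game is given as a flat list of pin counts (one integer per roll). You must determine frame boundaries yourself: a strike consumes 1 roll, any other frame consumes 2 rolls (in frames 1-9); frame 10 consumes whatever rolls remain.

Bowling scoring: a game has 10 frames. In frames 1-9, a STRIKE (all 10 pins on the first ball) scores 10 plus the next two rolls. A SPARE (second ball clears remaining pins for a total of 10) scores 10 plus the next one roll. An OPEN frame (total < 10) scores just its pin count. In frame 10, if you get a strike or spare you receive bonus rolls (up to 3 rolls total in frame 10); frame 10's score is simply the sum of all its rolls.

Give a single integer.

Frame 1: OPEN (2+3=5). Cumulative: 5
Frame 2: OPEN (7+0=7). Cumulative: 12
Frame 3: OPEN (7+0=7). Cumulative: 19
Frame 4: SPARE (4+6=10). 10 + next roll (10) = 20. Cumulative: 39
Frame 5: STRIKE. 10 + next two rolls (0+8) = 18. Cumulative: 57
Frame 6: OPEN (0+8=8). Cumulative: 65
Frame 7: OPEN (5+3=8). Cumulative: 73
Frame 8: OPEN (2+4=6). Cumulative: 79
Frame 9: OPEN (5+1=6). Cumulative: 85

Answer: 8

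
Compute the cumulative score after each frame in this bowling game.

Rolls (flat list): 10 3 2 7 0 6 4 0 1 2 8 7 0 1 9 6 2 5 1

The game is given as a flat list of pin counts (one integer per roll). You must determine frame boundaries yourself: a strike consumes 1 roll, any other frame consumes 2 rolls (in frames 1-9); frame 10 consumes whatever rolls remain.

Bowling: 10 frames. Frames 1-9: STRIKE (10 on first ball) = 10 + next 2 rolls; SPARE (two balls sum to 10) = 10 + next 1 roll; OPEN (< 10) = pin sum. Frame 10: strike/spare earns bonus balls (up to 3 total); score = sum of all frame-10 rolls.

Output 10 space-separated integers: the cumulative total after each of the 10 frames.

Answer: 15 20 27 37 38 55 62 78 86 92

Derivation:
Frame 1: STRIKE. 10 + next two rolls (3+2) = 15. Cumulative: 15
Frame 2: OPEN (3+2=5). Cumulative: 20
Frame 3: OPEN (7+0=7). Cumulative: 27
Frame 4: SPARE (6+4=10). 10 + next roll (0) = 10. Cumulative: 37
Frame 5: OPEN (0+1=1). Cumulative: 38
Frame 6: SPARE (2+8=10). 10 + next roll (7) = 17. Cumulative: 55
Frame 7: OPEN (7+0=7). Cumulative: 62
Frame 8: SPARE (1+9=10). 10 + next roll (6) = 16. Cumulative: 78
Frame 9: OPEN (6+2=8). Cumulative: 86
Frame 10: OPEN. Sum of all frame-10 rolls (5+1) = 6. Cumulative: 92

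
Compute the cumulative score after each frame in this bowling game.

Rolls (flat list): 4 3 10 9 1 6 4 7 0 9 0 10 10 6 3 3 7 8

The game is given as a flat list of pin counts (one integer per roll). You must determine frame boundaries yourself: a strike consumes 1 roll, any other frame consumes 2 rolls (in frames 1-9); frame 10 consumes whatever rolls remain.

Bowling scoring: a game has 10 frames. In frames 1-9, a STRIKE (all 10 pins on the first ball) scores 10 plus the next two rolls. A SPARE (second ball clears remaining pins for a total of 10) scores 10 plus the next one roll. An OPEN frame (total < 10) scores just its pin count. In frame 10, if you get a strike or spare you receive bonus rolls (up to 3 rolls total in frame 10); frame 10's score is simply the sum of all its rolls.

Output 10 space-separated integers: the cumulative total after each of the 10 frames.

Answer: 7 27 43 60 67 76 102 121 130 148

Derivation:
Frame 1: OPEN (4+3=7). Cumulative: 7
Frame 2: STRIKE. 10 + next two rolls (9+1) = 20. Cumulative: 27
Frame 3: SPARE (9+1=10). 10 + next roll (6) = 16. Cumulative: 43
Frame 4: SPARE (6+4=10). 10 + next roll (7) = 17. Cumulative: 60
Frame 5: OPEN (7+0=7). Cumulative: 67
Frame 6: OPEN (9+0=9). Cumulative: 76
Frame 7: STRIKE. 10 + next two rolls (10+6) = 26. Cumulative: 102
Frame 8: STRIKE. 10 + next two rolls (6+3) = 19. Cumulative: 121
Frame 9: OPEN (6+3=9). Cumulative: 130
Frame 10: SPARE. Sum of all frame-10 rolls (3+7+8) = 18. Cumulative: 148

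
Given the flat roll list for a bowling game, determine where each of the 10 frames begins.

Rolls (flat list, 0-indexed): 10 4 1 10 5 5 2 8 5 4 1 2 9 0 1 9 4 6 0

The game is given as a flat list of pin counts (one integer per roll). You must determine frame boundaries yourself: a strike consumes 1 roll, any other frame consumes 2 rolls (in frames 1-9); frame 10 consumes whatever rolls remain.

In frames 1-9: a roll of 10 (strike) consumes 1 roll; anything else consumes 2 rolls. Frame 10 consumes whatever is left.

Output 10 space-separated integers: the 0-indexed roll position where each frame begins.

Answer: 0 1 3 4 6 8 10 12 14 16

Derivation:
Frame 1 starts at roll index 0: roll=10 (strike), consumes 1 roll
Frame 2 starts at roll index 1: rolls=4,1 (sum=5), consumes 2 rolls
Frame 3 starts at roll index 3: roll=10 (strike), consumes 1 roll
Frame 4 starts at roll index 4: rolls=5,5 (sum=10), consumes 2 rolls
Frame 5 starts at roll index 6: rolls=2,8 (sum=10), consumes 2 rolls
Frame 6 starts at roll index 8: rolls=5,4 (sum=9), consumes 2 rolls
Frame 7 starts at roll index 10: rolls=1,2 (sum=3), consumes 2 rolls
Frame 8 starts at roll index 12: rolls=9,0 (sum=9), consumes 2 rolls
Frame 9 starts at roll index 14: rolls=1,9 (sum=10), consumes 2 rolls
Frame 10 starts at roll index 16: 3 remaining rolls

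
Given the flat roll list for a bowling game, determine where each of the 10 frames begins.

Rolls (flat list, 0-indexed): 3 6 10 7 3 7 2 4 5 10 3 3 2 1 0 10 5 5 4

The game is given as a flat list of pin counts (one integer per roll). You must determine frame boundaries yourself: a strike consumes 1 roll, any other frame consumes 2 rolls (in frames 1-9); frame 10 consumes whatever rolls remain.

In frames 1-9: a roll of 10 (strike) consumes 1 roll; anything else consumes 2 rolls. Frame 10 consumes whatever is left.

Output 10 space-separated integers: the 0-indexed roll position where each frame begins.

Answer: 0 2 3 5 7 9 10 12 14 16

Derivation:
Frame 1 starts at roll index 0: rolls=3,6 (sum=9), consumes 2 rolls
Frame 2 starts at roll index 2: roll=10 (strike), consumes 1 roll
Frame 3 starts at roll index 3: rolls=7,3 (sum=10), consumes 2 rolls
Frame 4 starts at roll index 5: rolls=7,2 (sum=9), consumes 2 rolls
Frame 5 starts at roll index 7: rolls=4,5 (sum=9), consumes 2 rolls
Frame 6 starts at roll index 9: roll=10 (strike), consumes 1 roll
Frame 7 starts at roll index 10: rolls=3,3 (sum=6), consumes 2 rolls
Frame 8 starts at roll index 12: rolls=2,1 (sum=3), consumes 2 rolls
Frame 9 starts at roll index 14: rolls=0,10 (sum=10), consumes 2 rolls
Frame 10 starts at roll index 16: 3 remaining rolls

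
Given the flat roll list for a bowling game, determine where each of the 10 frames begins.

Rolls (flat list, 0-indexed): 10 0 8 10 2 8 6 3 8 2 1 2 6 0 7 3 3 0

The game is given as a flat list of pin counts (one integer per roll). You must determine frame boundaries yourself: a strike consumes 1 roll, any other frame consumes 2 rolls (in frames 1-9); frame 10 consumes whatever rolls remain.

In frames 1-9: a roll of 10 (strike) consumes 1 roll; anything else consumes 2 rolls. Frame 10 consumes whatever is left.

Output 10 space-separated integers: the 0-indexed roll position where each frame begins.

Answer: 0 1 3 4 6 8 10 12 14 16

Derivation:
Frame 1 starts at roll index 0: roll=10 (strike), consumes 1 roll
Frame 2 starts at roll index 1: rolls=0,8 (sum=8), consumes 2 rolls
Frame 3 starts at roll index 3: roll=10 (strike), consumes 1 roll
Frame 4 starts at roll index 4: rolls=2,8 (sum=10), consumes 2 rolls
Frame 5 starts at roll index 6: rolls=6,3 (sum=9), consumes 2 rolls
Frame 6 starts at roll index 8: rolls=8,2 (sum=10), consumes 2 rolls
Frame 7 starts at roll index 10: rolls=1,2 (sum=3), consumes 2 rolls
Frame 8 starts at roll index 12: rolls=6,0 (sum=6), consumes 2 rolls
Frame 9 starts at roll index 14: rolls=7,3 (sum=10), consumes 2 rolls
Frame 10 starts at roll index 16: 2 remaining rolls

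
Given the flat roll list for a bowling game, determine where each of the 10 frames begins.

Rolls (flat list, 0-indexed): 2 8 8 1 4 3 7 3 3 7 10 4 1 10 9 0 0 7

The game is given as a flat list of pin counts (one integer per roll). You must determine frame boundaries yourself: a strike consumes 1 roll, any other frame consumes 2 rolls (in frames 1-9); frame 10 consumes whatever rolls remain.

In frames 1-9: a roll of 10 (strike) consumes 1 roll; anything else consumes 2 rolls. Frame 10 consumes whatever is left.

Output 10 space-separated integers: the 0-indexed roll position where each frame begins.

Answer: 0 2 4 6 8 10 11 13 14 16

Derivation:
Frame 1 starts at roll index 0: rolls=2,8 (sum=10), consumes 2 rolls
Frame 2 starts at roll index 2: rolls=8,1 (sum=9), consumes 2 rolls
Frame 3 starts at roll index 4: rolls=4,3 (sum=7), consumes 2 rolls
Frame 4 starts at roll index 6: rolls=7,3 (sum=10), consumes 2 rolls
Frame 5 starts at roll index 8: rolls=3,7 (sum=10), consumes 2 rolls
Frame 6 starts at roll index 10: roll=10 (strike), consumes 1 roll
Frame 7 starts at roll index 11: rolls=4,1 (sum=5), consumes 2 rolls
Frame 8 starts at roll index 13: roll=10 (strike), consumes 1 roll
Frame 9 starts at roll index 14: rolls=9,0 (sum=9), consumes 2 rolls
Frame 10 starts at roll index 16: 2 remaining rolls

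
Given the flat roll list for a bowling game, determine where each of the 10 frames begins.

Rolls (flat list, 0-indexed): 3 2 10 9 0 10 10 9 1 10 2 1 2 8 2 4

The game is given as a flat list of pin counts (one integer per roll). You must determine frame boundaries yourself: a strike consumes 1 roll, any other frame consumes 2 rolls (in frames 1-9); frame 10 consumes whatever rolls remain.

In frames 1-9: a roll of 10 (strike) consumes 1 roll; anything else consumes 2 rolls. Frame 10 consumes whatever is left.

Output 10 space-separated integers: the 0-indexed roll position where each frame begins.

Answer: 0 2 3 5 6 7 9 10 12 14

Derivation:
Frame 1 starts at roll index 0: rolls=3,2 (sum=5), consumes 2 rolls
Frame 2 starts at roll index 2: roll=10 (strike), consumes 1 roll
Frame 3 starts at roll index 3: rolls=9,0 (sum=9), consumes 2 rolls
Frame 4 starts at roll index 5: roll=10 (strike), consumes 1 roll
Frame 5 starts at roll index 6: roll=10 (strike), consumes 1 roll
Frame 6 starts at roll index 7: rolls=9,1 (sum=10), consumes 2 rolls
Frame 7 starts at roll index 9: roll=10 (strike), consumes 1 roll
Frame 8 starts at roll index 10: rolls=2,1 (sum=3), consumes 2 rolls
Frame 9 starts at roll index 12: rolls=2,8 (sum=10), consumes 2 rolls
Frame 10 starts at roll index 14: 2 remaining rolls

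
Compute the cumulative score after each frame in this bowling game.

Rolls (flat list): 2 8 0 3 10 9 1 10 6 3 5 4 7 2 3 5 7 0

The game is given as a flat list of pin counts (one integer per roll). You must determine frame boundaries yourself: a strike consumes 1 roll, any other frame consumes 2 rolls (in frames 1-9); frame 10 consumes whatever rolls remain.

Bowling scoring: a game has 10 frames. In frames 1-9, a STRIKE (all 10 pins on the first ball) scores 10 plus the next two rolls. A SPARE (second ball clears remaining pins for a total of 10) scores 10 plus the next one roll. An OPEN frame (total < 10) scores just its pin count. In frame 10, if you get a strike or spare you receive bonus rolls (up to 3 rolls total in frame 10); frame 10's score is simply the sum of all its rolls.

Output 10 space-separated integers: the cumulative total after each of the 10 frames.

Frame 1: SPARE (2+8=10). 10 + next roll (0) = 10. Cumulative: 10
Frame 2: OPEN (0+3=3). Cumulative: 13
Frame 3: STRIKE. 10 + next two rolls (9+1) = 20. Cumulative: 33
Frame 4: SPARE (9+1=10). 10 + next roll (10) = 20. Cumulative: 53
Frame 5: STRIKE. 10 + next two rolls (6+3) = 19. Cumulative: 72
Frame 6: OPEN (6+3=9). Cumulative: 81
Frame 7: OPEN (5+4=9). Cumulative: 90
Frame 8: OPEN (7+2=9). Cumulative: 99
Frame 9: OPEN (3+5=8). Cumulative: 107
Frame 10: OPEN. Sum of all frame-10 rolls (7+0) = 7. Cumulative: 114

Answer: 10 13 33 53 72 81 90 99 107 114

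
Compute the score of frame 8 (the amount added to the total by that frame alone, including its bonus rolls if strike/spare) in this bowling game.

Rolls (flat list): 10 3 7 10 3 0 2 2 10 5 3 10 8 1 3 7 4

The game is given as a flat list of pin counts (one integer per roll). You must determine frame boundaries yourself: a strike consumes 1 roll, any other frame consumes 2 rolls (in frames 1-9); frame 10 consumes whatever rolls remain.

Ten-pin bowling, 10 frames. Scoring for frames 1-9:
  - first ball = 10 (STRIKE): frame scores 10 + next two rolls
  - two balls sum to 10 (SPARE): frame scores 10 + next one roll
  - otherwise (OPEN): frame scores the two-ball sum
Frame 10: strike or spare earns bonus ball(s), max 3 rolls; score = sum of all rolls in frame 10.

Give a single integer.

Frame 1: STRIKE. 10 + next two rolls (3+7) = 20. Cumulative: 20
Frame 2: SPARE (3+7=10). 10 + next roll (10) = 20. Cumulative: 40
Frame 3: STRIKE. 10 + next two rolls (3+0) = 13. Cumulative: 53
Frame 4: OPEN (3+0=3). Cumulative: 56
Frame 5: OPEN (2+2=4). Cumulative: 60
Frame 6: STRIKE. 10 + next two rolls (5+3) = 18. Cumulative: 78
Frame 7: OPEN (5+3=8). Cumulative: 86
Frame 8: STRIKE. 10 + next two rolls (8+1) = 19. Cumulative: 105
Frame 9: OPEN (8+1=9). Cumulative: 114
Frame 10: SPARE. Sum of all frame-10 rolls (3+7+4) = 14. Cumulative: 128

Answer: 19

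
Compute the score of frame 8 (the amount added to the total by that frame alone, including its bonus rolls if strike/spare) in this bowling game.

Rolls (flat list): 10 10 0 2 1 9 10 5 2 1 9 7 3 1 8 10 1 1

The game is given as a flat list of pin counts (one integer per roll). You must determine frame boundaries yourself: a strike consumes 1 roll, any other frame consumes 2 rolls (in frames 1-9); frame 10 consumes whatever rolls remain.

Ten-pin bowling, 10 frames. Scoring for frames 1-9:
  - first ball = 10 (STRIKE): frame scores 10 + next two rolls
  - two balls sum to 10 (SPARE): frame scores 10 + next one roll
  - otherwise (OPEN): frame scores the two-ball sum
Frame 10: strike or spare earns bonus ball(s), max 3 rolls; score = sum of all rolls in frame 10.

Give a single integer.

Answer: 11

Derivation:
Frame 1: STRIKE. 10 + next two rolls (10+0) = 20. Cumulative: 20
Frame 2: STRIKE. 10 + next two rolls (0+2) = 12. Cumulative: 32
Frame 3: OPEN (0+2=2). Cumulative: 34
Frame 4: SPARE (1+9=10). 10 + next roll (10) = 20. Cumulative: 54
Frame 5: STRIKE. 10 + next two rolls (5+2) = 17. Cumulative: 71
Frame 6: OPEN (5+2=7). Cumulative: 78
Frame 7: SPARE (1+9=10). 10 + next roll (7) = 17. Cumulative: 95
Frame 8: SPARE (7+3=10). 10 + next roll (1) = 11. Cumulative: 106
Frame 9: OPEN (1+8=9). Cumulative: 115
Frame 10: STRIKE. Sum of all frame-10 rolls (10+1+1) = 12. Cumulative: 127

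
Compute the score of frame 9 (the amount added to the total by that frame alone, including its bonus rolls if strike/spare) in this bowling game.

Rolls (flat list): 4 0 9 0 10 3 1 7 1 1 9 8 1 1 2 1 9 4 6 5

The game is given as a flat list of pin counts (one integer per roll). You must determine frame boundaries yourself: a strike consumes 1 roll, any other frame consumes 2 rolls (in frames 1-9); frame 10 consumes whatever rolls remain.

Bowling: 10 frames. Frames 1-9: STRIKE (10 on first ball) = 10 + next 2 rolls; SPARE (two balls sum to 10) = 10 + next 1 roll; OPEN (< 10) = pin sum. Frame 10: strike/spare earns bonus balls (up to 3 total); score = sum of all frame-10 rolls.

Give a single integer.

Answer: 14

Derivation:
Frame 1: OPEN (4+0=4). Cumulative: 4
Frame 2: OPEN (9+0=9). Cumulative: 13
Frame 3: STRIKE. 10 + next two rolls (3+1) = 14. Cumulative: 27
Frame 4: OPEN (3+1=4). Cumulative: 31
Frame 5: OPEN (7+1=8). Cumulative: 39
Frame 6: SPARE (1+9=10). 10 + next roll (8) = 18. Cumulative: 57
Frame 7: OPEN (8+1=9). Cumulative: 66
Frame 8: OPEN (1+2=3). Cumulative: 69
Frame 9: SPARE (1+9=10). 10 + next roll (4) = 14. Cumulative: 83
Frame 10: SPARE. Sum of all frame-10 rolls (4+6+5) = 15. Cumulative: 98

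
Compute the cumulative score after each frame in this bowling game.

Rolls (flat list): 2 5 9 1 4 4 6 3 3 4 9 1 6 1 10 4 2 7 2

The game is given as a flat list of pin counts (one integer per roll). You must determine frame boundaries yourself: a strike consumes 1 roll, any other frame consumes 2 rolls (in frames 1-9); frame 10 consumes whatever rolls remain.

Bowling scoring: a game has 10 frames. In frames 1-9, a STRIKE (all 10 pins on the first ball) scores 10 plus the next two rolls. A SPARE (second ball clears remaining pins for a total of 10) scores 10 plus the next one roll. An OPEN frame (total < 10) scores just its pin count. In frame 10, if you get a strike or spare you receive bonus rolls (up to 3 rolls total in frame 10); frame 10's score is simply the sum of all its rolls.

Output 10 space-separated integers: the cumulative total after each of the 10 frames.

Frame 1: OPEN (2+5=7). Cumulative: 7
Frame 2: SPARE (9+1=10). 10 + next roll (4) = 14. Cumulative: 21
Frame 3: OPEN (4+4=8). Cumulative: 29
Frame 4: OPEN (6+3=9). Cumulative: 38
Frame 5: OPEN (3+4=7). Cumulative: 45
Frame 6: SPARE (9+1=10). 10 + next roll (6) = 16. Cumulative: 61
Frame 7: OPEN (6+1=7). Cumulative: 68
Frame 8: STRIKE. 10 + next two rolls (4+2) = 16. Cumulative: 84
Frame 9: OPEN (4+2=6). Cumulative: 90
Frame 10: OPEN. Sum of all frame-10 rolls (7+2) = 9. Cumulative: 99

Answer: 7 21 29 38 45 61 68 84 90 99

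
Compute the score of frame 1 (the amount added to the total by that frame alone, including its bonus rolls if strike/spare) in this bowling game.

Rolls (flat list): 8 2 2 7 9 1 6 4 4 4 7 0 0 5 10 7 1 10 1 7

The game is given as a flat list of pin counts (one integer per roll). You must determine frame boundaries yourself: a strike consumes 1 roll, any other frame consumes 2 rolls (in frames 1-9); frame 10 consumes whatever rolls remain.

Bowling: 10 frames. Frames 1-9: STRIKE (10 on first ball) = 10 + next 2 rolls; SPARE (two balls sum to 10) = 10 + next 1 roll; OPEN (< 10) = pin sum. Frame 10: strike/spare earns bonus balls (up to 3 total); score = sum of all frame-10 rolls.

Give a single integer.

Answer: 12

Derivation:
Frame 1: SPARE (8+2=10). 10 + next roll (2) = 12. Cumulative: 12
Frame 2: OPEN (2+7=9). Cumulative: 21
Frame 3: SPARE (9+1=10). 10 + next roll (6) = 16. Cumulative: 37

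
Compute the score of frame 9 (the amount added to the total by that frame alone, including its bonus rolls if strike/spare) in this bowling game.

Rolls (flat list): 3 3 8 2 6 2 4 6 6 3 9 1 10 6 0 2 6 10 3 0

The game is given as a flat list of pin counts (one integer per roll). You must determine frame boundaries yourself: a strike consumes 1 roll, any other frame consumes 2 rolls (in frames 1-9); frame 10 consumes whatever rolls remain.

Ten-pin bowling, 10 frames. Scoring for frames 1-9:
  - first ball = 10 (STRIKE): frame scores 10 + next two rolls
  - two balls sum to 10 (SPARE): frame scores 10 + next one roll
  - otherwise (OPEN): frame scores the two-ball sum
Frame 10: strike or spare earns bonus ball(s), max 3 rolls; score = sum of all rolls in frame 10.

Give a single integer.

Frame 1: OPEN (3+3=6). Cumulative: 6
Frame 2: SPARE (8+2=10). 10 + next roll (6) = 16. Cumulative: 22
Frame 3: OPEN (6+2=8). Cumulative: 30
Frame 4: SPARE (4+6=10). 10 + next roll (6) = 16. Cumulative: 46
Frame 5: OPEN (6+3=9). Cumulative: 55
Frame 6: SPARE (9+1=10). 10 + next roll (10) = 20. Cumulative: 75
Frame 7: STRIKE. 10 + next two rolls (6+0) = 16. Cumulative: 91
Frame 8: OPEN (6+0=6). Cumulative: 97
Frame 9: OPEN (2+6=8). Cumulative: 105
Frame 10: STRIKE. Sum of all frame-10 rolls (10+3+0) = 13. Cumulative: 118

Answer: 8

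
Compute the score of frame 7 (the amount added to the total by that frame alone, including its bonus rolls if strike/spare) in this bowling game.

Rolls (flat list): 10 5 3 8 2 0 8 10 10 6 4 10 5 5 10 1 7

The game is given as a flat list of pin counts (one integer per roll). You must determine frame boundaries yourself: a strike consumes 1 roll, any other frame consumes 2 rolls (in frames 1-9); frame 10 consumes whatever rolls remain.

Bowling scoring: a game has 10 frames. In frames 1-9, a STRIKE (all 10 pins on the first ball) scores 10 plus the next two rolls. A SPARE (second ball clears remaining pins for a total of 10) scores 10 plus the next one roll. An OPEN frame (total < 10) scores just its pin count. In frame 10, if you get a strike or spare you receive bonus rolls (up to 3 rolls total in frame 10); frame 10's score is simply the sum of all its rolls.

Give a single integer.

Frame 1: STRIKE. 10 + next two rolls (5+3) = 18. Cumulative: 18
Frame 2: OPEN (5+3=8). Cumulative: 26
Frame 3: SPARE (8+2=10). 10 + next roll (0) = 10. Cumulative: 36
Frame 4: OPEN (0+8=8). Cumulative: 44
Frame 5: STRIKE. 10 + next two rolls (10+6) = 26. Cumulative: 70
Frame 6: STRIKE. 10 + next two rolls (6+4) = 20. Cumulative: 90
Frame 7: SPARE (6+4=10). 10 + next roll (10) = 20. Cumulative: 110
Frame 8: STRIKE. 10 + next two rolls (5+5) = 20. Cumulative: 130
Frame 9: SPARE (5+5=10). 10 + next roll (10) = 20. Cumulative: 150

Answer: 20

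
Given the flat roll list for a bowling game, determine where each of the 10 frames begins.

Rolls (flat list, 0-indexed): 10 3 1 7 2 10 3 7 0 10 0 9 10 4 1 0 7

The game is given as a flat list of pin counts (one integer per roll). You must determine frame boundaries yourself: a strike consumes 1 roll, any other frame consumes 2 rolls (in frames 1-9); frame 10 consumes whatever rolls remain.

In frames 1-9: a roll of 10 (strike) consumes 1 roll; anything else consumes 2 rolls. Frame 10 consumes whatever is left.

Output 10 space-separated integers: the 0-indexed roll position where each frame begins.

Answer: 0 1 3 5 6 8 10 12 13 15

Derivation:
Frame 1 starts at roll index 0: roll=10 (strike), consumes 1 roll
Frame 2 starts at roll index 1: rolls=3,1 (sum=4), consumes 2 rolls
Frame 3 starts at roll index 3: rolls=7,2 (sum=9), consumes 2 rolls
Frame 4 starts at roll index 5: roll=10 (strike), consumes 1 roll
Frame 5 starts at roll index 6: rolls=3,7 (sum=10), consumes 2 rolls
Frame 6 starts at roll index 8: rolls=0,10 (sum=10), consumes 2 rolls
Frame 7 starts at roll index 10: rolls=0,9 (sum=9), consumes 2 rolls
Frame 8 starts at roll index 12: roll=10 (strike), consumes 1 roll
Frame 9 starts at roll index 13: rolls=4,1 (sum=5), consumes 2 rolls
Frame 10 starts at roll index 15: 2 remaining rolls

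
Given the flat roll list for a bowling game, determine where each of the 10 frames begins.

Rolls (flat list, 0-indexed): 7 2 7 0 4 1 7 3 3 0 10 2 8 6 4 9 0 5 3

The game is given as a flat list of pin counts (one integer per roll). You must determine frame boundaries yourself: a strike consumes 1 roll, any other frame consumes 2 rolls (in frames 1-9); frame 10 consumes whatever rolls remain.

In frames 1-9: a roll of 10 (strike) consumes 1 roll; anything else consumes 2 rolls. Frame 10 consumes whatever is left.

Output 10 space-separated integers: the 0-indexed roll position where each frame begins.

Frame 1 starts at roll index 0: rolls=7,2 (sum=9), consumes 2 rolls
Frame 2 starts at roll index 2: rolls=7,0 (sum=7), consumes 2 rolls
Frame 3 starts at roll index 4: rolls=4,1 (sum=5), consumes 2 rolls
Frame 4 starts at roll index 6: rolls=7,3 (sum=10), consumes 2 rolls
Frame 5 starts at roll index 8: rolls=3,0 (sum=3), consumes 2 rolls
Frame 6 starts at roll index 10: roll=10 (strike), consumes 1 roll
Frame 7 starts at roll index 11: rolls=2,8 (sum=10), consumes 2 rolls
Frame 8 starts at roll index 13: rolls=6,4 (sum=10), consumes 2 rolls
Frame 9 starts at roll index 15: rolls=9,0 (sum=9), consumes 2 rolls
Frame 10 starts at roll index 17: 2 remaining rolls

Answer: 0 2 4 6 8 10 11 13 15 17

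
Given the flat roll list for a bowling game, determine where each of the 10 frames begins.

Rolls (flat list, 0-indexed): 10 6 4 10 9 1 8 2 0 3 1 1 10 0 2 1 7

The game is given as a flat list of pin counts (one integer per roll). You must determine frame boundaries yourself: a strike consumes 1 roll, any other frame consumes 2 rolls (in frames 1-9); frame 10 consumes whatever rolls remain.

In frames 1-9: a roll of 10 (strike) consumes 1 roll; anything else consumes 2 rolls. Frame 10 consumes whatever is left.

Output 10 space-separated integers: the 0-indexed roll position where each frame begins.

Answer: 0 1 3 4 6 8 10 12 13 15

Derivation:
Frame 1 starts at roll index 0: roll=10 (strike), consumes 1 roll
Frame 2 starts at roll index 1: rolls=6,4 (sum=10), consumes 2 rolls
Frame 3 starts at roll index 3: roll=10 (strike), consumes 1 roll
Frame 4 starts at roll index 4: rolls=9,1 (sum=10), consumes 2 rolls
Frame 5 starts at roll index 6: rolls=8,2 (sum=10), consumes 2 rolls
Frame 6 starts at roll index 8: rolls=0,3 (sum=3), consumes 2 rolls
Frame 7 starts at roll index 10: rolls=1,1 (sum=2), consumes 2 rolls
Frame 8 starts at roll index 12: roll=10 (strike), consumes 1 roll
Frame 9 starts at roll index 13: rolls=0,2 (sum=2), consumes 2 rolls
Frame 10 starts at roll index 15: 2 remaining rolls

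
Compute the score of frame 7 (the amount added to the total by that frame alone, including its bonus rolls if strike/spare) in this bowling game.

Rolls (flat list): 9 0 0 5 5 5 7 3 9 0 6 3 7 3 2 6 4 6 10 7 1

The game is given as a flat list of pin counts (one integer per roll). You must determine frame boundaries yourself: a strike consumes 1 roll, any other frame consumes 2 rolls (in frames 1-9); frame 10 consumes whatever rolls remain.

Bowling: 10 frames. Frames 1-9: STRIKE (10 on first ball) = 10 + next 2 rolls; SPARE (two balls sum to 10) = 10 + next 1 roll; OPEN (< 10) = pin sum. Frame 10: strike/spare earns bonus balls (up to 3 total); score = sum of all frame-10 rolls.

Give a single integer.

Frame 1: OPEN (9+0=9). Cumulative: 9
Frame 2: OPEN (0+5=5). Cumulative: 14
Frame 3: SPARE (5+5=10). 10 + next roll (7) = 17. Cumulative: 31
Frame 4: SPARE (7+3=10). 10 + next roll (9) = 19. Cumulative: 50
Frame 5: OPEN (9+0=9). Cumulative: 59
Frame 6: OPEN (6+3=9). Cumulative: 68
Frame 7: SPARE (7+3=10). 10 + next roll (2) = 12. Cumulative: 80
Frame 8: OPEN (2+6=8). Cumulative: 88
Frame 9: SPARE (4+6=10). 10 + next roll (10) = 20. Cumulative: 108

Answer: 12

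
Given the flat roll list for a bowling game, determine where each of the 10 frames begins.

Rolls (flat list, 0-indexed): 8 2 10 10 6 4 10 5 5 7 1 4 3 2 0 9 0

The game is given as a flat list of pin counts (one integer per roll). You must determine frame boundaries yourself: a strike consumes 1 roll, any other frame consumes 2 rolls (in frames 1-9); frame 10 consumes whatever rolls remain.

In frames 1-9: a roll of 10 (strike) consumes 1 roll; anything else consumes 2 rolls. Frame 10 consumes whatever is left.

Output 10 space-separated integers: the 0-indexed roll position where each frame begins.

Frame 1 starts at roll index 0: rolls=8,2 (sum=10), consumes 2 rolls
Frame 2 starts at roll index 2: roll=10 (strike), consumes 1 roll
Frame 3 starts at roll index 3: roll=10 (strike), consumes 1 roll
Frame 4 starts at roll index 4: rolls=6,4 (sum=10), consumes 2 rolls
Frame 5 starts at roll index 6: roll=10 (strike), consumes 1 roll
Frame 6 starts at roll index 7: rolls=5,5 (sum=10), consumes 2 rolls
Frame 7 starts at roll index 9: rolls=7,1 (sum=8), consumes 2 rolls
Frame 8 starts at roll index 11: rolls=4,3 (sum=7), consumes 2 rolls
Frame 9 starts at roll index 13: rolls=2,0 (sum=2), consumes 2 rolls
Frame 10 starts at roll index 15: 2 remaining rolls

Answer: 0 2 3 4 6 7 9 11 13 15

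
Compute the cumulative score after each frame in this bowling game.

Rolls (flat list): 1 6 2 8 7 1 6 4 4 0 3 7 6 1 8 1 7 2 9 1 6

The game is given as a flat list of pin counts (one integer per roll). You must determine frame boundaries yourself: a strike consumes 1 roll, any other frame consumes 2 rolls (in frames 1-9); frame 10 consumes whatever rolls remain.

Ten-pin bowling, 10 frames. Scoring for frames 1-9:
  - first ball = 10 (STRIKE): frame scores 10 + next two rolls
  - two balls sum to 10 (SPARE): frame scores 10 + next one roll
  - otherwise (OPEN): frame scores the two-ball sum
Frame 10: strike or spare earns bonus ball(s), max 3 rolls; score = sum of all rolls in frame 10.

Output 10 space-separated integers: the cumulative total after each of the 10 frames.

Answer: 7 24 32 46 50 66 73 82 91 107

Derivation:
Frame 1: OPEN (1+6=7). Cumulative: 7
Frame 2: SPARE (2+8=10). 10 + next roll (7) = 17. Cumulative: 24
Frame 3: OPEN (7+1=8). Cumulative: 32
Frame 4: SPARE (6+4=10). 10 + next roll (4) = 14. Cumulative: 46
Frame 5: OPEN (4+0=4). Cumulative: 50
Frame 6: SPARE (3+7=10). 10 + next roll (6) = 16. Cumulative: 66
Frame 7: OPEN (6+1=7). Cumulative: 73
Frame 8: OPEN (8+1=9). Cumulative: 82
Frame 9: OPEN (7+2=9). Cumulative: 91
Frame 10: SPARE. Sum of all frame-10 rolls (9+1+6) = 16. Cumulative: 107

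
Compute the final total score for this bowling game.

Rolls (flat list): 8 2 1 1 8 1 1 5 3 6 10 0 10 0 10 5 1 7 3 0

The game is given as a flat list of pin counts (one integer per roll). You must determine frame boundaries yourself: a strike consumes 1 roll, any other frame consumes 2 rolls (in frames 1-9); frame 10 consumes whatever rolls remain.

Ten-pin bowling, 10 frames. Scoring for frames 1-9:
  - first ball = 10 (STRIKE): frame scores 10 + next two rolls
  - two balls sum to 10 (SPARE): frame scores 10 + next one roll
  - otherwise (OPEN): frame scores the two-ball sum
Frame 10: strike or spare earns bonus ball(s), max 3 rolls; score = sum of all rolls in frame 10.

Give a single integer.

Answer: 98

Derivation:
Frame 1: SPARE (8+2=10). 10 + next roll (1) = 11. Cumulative: 11
Frame 2: OPEN (1+1=2). Cumulative: 13
Frame 3: OPEN (8+1=9). Cumulative: 22
Frame 4: OPEN (1+5=6). Cumulative: 28
Frame 5: OPEN (3+6=9). Cumulative: 37
Frame 6: STRIKE. 10 + next two rolls (0+10) = 20. Cumulative: 57
Frame 7: SPARE (0+10=10). 10 + next roll (0) = 10. Cumulative: 67
Frame 8: SPARE (0+10=10). 10 + next roll (5) = 15. Cumulative: 82
Frame 9: OPEN (5+1=6). Cumulative: 88
Frame 10: SPARE. Sum of all frame-10 rolls (7+3+0) = 10. Cumulative: 98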